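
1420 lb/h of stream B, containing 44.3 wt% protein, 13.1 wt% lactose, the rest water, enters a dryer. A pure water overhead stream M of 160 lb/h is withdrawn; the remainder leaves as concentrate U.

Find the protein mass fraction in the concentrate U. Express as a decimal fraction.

protein is not removed: 1420×0.443 = 629.06 lb/h of protein enters U.
Concentrate = 1420 − 160 = 1260 lb/h.
Mass fraction = 629.06/1260 = 0.499.

0.499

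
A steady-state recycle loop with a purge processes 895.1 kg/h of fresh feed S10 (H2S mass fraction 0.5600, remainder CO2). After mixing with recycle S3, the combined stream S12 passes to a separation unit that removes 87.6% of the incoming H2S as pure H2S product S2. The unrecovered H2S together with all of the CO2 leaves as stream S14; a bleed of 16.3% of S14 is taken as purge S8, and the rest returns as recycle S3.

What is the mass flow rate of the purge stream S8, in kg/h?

405.1 kg/h

CO2 enters only via S10 and leaves only via the purge: 895.1×0.440 = 0.163×(CO2 in S14), and the separation unit passes all CO2, so CO2 in S12 = CO2 in S14 = 2416.2 kg/h.
H2S in S12: m_A = 895.1×0.560 + (1−0.163)·(1−0.876)·m_A, so m_A = 501.26/0.8962 = 559.31 kg/h.
S14 = (1−0.876)×559.31 + 2416.2 = 2485.6 kg/h.
Purge S8 = 0.163×2485.6 = 405.15 kg/h.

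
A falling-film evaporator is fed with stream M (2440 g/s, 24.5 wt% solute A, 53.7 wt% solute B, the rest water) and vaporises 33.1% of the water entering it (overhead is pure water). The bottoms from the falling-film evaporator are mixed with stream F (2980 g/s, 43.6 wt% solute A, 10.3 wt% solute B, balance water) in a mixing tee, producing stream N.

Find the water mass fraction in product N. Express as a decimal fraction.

0.3298

Vapour removed = 0.331×0.218×2440 = 176.07 g/s; concentrate = 2263.9 g/s.
water reaching the mixer = 355.85 (from concentrate) + 2980×0.461 = 1729.6 g/s.
Product flow = 2263.9 + 2980 = 5243.9 g/s; water fraction = 0.3298.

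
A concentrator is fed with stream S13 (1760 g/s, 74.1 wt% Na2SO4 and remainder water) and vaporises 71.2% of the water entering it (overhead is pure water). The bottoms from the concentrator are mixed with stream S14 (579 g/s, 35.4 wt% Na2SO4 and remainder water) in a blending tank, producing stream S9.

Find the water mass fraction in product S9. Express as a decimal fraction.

0.251

Vapour removed = 0.712×0.259×1760 = 324.56 g/s; concentrate = 1435.4 g/s.
water reaching the mixer = 131.28 (from concentrate) + 579×0.646 = 505.32 g/s.
Product flow = 1435.4 + 579 = 2014.4 g/s; water fraction = 0.251.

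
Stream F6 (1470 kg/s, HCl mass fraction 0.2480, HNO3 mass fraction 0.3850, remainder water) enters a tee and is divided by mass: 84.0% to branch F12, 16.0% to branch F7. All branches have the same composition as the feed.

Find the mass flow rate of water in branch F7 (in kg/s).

Branch F7 total = 0.160×1470 = 235.2 kg/s.
water in F7 = 0.367×235.2 = 86.318 kg/s.

86.32 kg/s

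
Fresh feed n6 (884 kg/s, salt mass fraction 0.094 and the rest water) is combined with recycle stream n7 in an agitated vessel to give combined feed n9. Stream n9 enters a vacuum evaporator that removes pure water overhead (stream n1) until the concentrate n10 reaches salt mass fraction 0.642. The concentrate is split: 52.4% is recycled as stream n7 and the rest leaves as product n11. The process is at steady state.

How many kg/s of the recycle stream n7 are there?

Overall salt balance (none leaves overhead): salt in fresh feed = salt in product, i.e. 884×0.094 = (1−0.524)·n10·0.642.
n10 = 83.096/(0.642×0.476) = 271.92 kg/s.
Recycle n7 = 0.524×271.92 = 142.49 kg/s.

142.5 kg/s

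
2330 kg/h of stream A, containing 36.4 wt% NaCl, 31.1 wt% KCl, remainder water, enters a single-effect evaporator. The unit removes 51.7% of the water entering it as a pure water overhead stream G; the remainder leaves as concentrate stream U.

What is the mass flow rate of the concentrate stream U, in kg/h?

water entering = 2330×0.325 = 757.25 kg/h; overhead removed = 0.517×757.25 = 391.5 kg/h.
Concentrate = 2330 − 391.5 = 1938.5 kg/h.

1939 kg/h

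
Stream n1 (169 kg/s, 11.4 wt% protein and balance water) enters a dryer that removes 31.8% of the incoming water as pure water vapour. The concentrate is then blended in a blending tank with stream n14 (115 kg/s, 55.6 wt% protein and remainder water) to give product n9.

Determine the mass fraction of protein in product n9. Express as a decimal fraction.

0.352

Vapour removed = 0.318×0.886×169 = 47.615 kg/s; concentrate = 121.38 kg/s.
protein reaching the mixer = 19.266 (from concentrate) + 115×0.556 = 83.206 kg/s.
Product flow = 121.38 + 115 = 236.38 kg/s; protein fraction = 0.352.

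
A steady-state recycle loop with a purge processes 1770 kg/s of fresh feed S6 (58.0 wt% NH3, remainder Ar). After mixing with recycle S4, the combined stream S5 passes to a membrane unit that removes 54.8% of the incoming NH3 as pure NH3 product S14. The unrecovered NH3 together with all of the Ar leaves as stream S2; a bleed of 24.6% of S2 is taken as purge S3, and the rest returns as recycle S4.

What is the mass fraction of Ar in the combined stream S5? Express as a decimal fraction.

Ar enters only via S6 and leaves only via the purge: 1770×0.420 = 0.246×(Ar in S2), and the membrane unit passes all Ar, so Ar in S5 = Ar in S2 = 3022 kg/s.
NH3 in S5: m_A = 1770×0.580 + (1−0.246)·(1−0.548)·m_A, so m_A = 1026.6/0.6592 = 1557.4 kg/s.
S5 = 1557.4 + 3022 = 4579.3 kg/s.
Ar fraction in S5 = 3022/4579.3 = 0.660.

0.660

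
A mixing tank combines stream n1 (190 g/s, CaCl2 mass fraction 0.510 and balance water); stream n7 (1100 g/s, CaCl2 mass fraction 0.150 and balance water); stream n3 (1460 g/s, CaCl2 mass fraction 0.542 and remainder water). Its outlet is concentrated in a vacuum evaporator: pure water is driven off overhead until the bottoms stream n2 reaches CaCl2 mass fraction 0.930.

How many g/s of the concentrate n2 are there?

CaCl2 entering = 190×0.510 + 1100×0.150 + 1460×0.542 = 1053.2 g/s.
All CaCl2 reports to n2, so n2 = 1053.2/0.930 = 1132.5 g/s.

1132 g/s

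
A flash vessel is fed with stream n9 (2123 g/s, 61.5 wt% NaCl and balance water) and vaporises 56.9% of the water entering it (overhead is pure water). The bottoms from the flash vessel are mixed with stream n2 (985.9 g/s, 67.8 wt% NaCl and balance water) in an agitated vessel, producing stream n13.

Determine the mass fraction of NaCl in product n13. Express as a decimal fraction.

Vapour removed = 0.569×0.385×2123 = 465.07 g/s; concentrate = 1657.9 g/s.
NaCl reaching the mixer = 1305.6 (from concentrate) + 985.9×0.678 = 1974.1 g/s.
Product flow = 1657.9 + 985.9 = 2643.8 g/s; NaCl fraction = 0.747.

0.747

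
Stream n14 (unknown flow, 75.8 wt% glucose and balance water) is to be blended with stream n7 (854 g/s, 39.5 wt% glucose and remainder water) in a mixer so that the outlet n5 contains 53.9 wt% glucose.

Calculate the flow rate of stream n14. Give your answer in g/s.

561.5 g/s

Let n14 be the unknown flow. Total out = 854 + n14.
glucose balance: 337.33 + 0.758·n14 = 0.539·(854 + n14)
(0.758 − 0.539)·n14 = 0.539×854 − 337.33 = 122.98
n14 = 122.98 / 0.219 = 561.53 g/s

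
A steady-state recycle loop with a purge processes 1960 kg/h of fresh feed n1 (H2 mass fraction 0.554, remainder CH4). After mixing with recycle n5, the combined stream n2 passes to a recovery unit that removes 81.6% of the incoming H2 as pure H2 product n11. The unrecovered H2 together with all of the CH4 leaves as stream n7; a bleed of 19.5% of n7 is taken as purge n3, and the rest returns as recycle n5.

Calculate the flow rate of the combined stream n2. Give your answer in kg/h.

CH4 enters only via n1 and leaves only via the purge: 1960×0.446 = 0.195×(CH4 in n7), and the recovery unit passes all CH4, so CH4 in n2 = CH4 in n7 = 4482.9 kg/h.
H2 in n2: m_A = 1960×0.554 + (1−0.195)·(1−0.816)·m_A, so m_A = 1085.8/0.8519 = 1274.6 kg/h.
n2 = 1274.6 + 4482.9 = 5757.5 kg/h.

5758 kg/h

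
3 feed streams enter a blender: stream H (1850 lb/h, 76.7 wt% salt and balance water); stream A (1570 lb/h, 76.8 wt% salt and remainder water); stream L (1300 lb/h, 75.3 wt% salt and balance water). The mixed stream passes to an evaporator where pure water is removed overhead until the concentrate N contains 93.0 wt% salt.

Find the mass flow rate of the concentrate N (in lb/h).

salt entering = 1850×0.767 + 1570×0.768 + 1300×0.753 = 3603.6 lb/h.
All salt reports to N, so N = 3603.6/0.930 = 3874.8 lb/h.

3875 lb/h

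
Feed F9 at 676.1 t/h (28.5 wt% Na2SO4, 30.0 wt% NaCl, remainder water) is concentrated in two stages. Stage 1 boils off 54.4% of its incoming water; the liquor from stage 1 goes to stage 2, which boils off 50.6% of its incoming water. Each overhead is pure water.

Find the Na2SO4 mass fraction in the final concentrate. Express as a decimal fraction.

water in feed = 676.1×0.415 = 280.58 t/h.
After stage 1: water left = (1−0.544)×280.58 = 127.95; stream total = 523.46 t/h.
After stage 2: water left = (1−0.506)×127.95 = 63.205; final concentrate = 458.72 t/h.
Na2SO4 fraction = 192.69/458.72 = 0.420.

0.420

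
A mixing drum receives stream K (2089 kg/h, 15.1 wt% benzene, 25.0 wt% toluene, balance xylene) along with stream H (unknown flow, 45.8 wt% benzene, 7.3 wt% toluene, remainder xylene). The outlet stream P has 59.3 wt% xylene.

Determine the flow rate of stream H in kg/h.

Let H be the unknown flow. Total out = 2089 + H.
xylene balance: 1251.3 + 0.469·H = 0.593·(2089 + H)
(0.469 − 0.593)·H = 0.593×2089 − 1251.3 = -12.534
H = -12.534 / -0.124 = 101.08 kg/h

101.1 kg/h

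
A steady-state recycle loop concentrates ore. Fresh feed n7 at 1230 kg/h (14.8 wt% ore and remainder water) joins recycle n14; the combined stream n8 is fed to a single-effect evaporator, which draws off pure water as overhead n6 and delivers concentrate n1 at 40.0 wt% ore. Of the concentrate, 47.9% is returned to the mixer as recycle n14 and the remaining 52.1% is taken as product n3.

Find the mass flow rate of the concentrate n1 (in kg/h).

873.5 kg/h

Overall ore balance (none leaves overhead): ore in fresh feed = ore in product, i.e. 1230×0.148 = (1−0.479)·n1·0.400.
n1 = 182.04/(0.400×0.521) = 873.51 kg/h.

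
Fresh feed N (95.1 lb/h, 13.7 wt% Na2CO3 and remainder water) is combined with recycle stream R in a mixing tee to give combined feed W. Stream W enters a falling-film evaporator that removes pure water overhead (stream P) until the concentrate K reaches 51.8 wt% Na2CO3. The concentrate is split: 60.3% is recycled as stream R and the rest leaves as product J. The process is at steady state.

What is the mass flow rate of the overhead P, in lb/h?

Overall Na2CO3 balance (none leaves overhead): Na2CO3 in fresh feed = Na2CO3 in product, i.e. 95.1×0.137 = (1−0.603)·K·0.518.
K = 13.029/(0.518×0.397) = 63.355 lb/h.
Recycle R = 0.603×63.355 = 38.203 lb/h.
Combined feed W = 95.1 + 38.203 = 133.3 lb/h.
Overhead P = W − K = 133.3 − 63.355 = 69.948 lb/h.

69.95 lb/h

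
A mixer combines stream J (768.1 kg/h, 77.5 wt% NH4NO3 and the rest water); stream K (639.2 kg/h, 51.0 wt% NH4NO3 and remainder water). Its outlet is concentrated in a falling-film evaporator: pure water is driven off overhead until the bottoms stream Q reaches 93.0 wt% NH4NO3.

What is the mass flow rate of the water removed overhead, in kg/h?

416.7 kg/h

NH4NO3 entering = 768.1×0.775 + 639.2×0.510 = 921.27 kg/h.
All NH4NO3 reports to Q, so Q = 921.27/0.930 = 990.61 kg/h.
Total feed = 1407.3 kg/h; overhead = 1407.3 − 990.61 = 416.69 kg/h.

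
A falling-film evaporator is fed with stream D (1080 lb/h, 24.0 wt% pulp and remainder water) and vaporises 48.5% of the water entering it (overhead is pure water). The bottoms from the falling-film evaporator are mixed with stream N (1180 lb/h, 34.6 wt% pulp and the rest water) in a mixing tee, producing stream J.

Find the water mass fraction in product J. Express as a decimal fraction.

0.6415

Vapour removed = 0.485×0.760×1080 = 398.09 lb/h; concentrate = 681.91 lb/h.
water reaching the mixer = 422.71 (from concentrate) + 1180×0.654 = 1194.4 lb/h.
Product flow = 681.91 + 1180 = 1861.9 lb/h; water fraction = 0.6415.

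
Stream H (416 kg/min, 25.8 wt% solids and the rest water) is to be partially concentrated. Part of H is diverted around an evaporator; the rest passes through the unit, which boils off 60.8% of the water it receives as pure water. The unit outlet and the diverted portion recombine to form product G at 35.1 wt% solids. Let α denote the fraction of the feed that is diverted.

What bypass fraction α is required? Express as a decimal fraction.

0.413

All 416×0.258 = 107.33 kg/min of solids reaches G, so G = 107.33/0.351 = 305.78 kg/min and vapour = 110.22 kg/min.
The evaporator receives (1−α)·416 of feed at 0.742 water and removes 0.608 of that water:
0.608×0.742×(1−α)×416 = 110.22
(1−α) = 110.22/187.67 = 0.5873;  α = 0.4127.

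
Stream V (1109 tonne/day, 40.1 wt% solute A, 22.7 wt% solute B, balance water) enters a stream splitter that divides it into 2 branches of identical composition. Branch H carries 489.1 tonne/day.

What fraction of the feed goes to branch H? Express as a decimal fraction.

Fraction to H = 489.1/1109 = 0.4410.

0.441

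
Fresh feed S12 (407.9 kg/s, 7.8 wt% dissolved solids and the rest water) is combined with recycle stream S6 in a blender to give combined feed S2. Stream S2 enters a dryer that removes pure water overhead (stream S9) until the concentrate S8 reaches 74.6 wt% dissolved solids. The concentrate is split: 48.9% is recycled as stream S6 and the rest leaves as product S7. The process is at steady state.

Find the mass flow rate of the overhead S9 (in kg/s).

Overall dissolved solids balance (none leaves overhead): dissolved solids in fresh feed = dissolved solids in product, i.e. 407.9×0.078 = (1−0.489)·S8·0.746.
S8 = 31.816/(0.746×0.511) = 83.462 kg/s.
Recycle S6 = 0.489×83.462 = 40.813 kg/s.
Combined feed S2 = 407.9 + 40.813 = 448.71 kg/s.
Overhead S9 = S2 − S8 = 448.71 − 83.462 = 365.25 kg/s.

365.3 kg/s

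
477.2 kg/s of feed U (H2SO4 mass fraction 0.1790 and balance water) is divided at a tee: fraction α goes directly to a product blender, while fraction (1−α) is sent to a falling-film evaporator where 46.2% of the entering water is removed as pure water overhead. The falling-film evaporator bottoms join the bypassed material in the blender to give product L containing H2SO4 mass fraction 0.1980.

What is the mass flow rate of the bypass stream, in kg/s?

All 477.2×0.179 = 85.419 kg/s of H2SO4 reaches L, so L = 85.419/0.198 = 431.41 kg/s and vapour = 45.792 kg/s.
The evaporator receives (1−α)·477.2 of feed at 0.821 water and removes 0.462 of that water:
0.462×0.821×(1−α)×477.2 = 45.792
(1−α) = 45.792/181 = 0.2530;  α = 0.7470.
Bypass flow = 0.7470×477.2 = 356.47 kg/s.

356.5 kg/s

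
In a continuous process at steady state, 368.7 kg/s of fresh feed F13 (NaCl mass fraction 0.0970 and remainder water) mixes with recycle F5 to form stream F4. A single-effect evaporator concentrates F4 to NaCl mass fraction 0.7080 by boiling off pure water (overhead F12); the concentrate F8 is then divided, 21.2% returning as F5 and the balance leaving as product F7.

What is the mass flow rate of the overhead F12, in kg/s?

318.2 kg/s

Overall NaCl balance (none leaves overhead): NaCl in fresh feed = NaCl in product, i.e. 368.7×0.097 = (1−0.212)·F8·0.708.
F8 = 35.764/(0.708×0.788) = 64.104 kg/s.
Recycle F5 = 0.212×64.104 = 13.59 kg/s.
Combined feed F4 = 368.7 + 13.59 = 382.29 kg/s.
Overhead F12 = F4 − F8 = 382.29 − 64.104 = 318.19 kg/s.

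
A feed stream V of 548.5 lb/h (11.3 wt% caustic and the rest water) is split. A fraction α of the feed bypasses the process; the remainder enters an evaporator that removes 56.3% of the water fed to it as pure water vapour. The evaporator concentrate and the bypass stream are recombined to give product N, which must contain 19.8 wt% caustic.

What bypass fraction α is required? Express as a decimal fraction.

All 548.5×0.113 = 61.98 lb/h of caustic reaches N, so N = 61.98/0.198 = 313.03 lb/h and vapour = 235.47 lb/h.
The evaporator receives (1−α)·548.5 of feed at 0.887 water and removes 0.563 of that water:
0.563×0.887×(1−α)×548.5 = 235.47
(1−α) = 235.47/273.91 = 0.8597;  α = 0.1403.

0.140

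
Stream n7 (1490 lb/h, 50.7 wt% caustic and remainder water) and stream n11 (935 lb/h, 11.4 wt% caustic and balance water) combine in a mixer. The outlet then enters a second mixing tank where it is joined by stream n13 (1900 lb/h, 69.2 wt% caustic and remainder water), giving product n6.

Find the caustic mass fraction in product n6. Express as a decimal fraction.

0.503

Overall, product flow = 4325 lb/h.
caustic in = 1490×0.507 + 935×0.114 + 1900×0.692 = 2176.8 lb/h.
caustic fraction in n6 = 0.503.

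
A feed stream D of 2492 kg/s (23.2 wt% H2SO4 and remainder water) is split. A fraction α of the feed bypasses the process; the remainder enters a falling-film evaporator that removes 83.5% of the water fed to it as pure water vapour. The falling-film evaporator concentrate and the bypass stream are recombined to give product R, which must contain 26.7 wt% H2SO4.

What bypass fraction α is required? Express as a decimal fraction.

0.796

All 2492×0.232 = 578.14 kg/s of H2SO4 reaches R, so R = 578.14/0.267 = 2165.3 kg/s and vapour = 326.67 kg/s.
The evaporator receives (1−α)·2492 of feed at 0.768 water and removes 0.835 of that water:
0.835×0.768×(1−α)×2492 = 326.67
(1−α) = 326.67/1598.1 = 0.2044;  α = 0.7956.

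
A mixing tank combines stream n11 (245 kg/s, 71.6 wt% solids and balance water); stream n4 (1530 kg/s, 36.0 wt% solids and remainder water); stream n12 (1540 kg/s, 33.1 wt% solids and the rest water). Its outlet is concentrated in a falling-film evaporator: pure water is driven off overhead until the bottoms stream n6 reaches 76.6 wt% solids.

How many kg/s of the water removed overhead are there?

solids entering = 245×0.716 + 1530×0.360 + 1540×0.331 = 1236 kg/s.
All solids reports to n6, so n6 = 1236/0.766 = 1613.5 kg/s.
Total feed = 3315 kg/s; overhead = 3315 − 1613.5 = 1701.5 kg/s.

1701 kg/s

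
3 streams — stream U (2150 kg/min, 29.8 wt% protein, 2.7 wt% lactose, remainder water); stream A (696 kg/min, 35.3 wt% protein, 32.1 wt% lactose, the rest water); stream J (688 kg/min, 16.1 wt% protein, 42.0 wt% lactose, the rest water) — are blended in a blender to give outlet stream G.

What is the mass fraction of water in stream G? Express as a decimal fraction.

Total flow out = 2150 + 696 + 688 = 3534 kg/min.
water in = 2150×0.675 + 696×0.326 + 688×0.419 = 1966.4 kg/min.
water mass fraction in G = 1966.4/3534 = 0.556.

0.556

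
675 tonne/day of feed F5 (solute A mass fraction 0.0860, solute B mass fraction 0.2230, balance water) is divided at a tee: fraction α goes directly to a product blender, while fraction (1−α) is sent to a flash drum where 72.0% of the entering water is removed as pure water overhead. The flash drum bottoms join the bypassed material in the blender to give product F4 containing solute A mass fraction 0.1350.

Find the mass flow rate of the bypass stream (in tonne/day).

182.6 tonne/day

All 675×0.086 = 58.05 tonne/day of solute A reaches F4, so F4 = 58.05/0.135 = 430 tonne/day and vapour = 245 tonne/day.
The evaporator receives (1−α)·675 of feed at 0.691 water and removes 0.720 of that water:
0.720×0.691×(1−α)×675 = 245
(1−α) = 245/335.83 = 0.7295;  α = 0.2705.
Bypass flow = 0.2705×675 = 182.56 tonne/day.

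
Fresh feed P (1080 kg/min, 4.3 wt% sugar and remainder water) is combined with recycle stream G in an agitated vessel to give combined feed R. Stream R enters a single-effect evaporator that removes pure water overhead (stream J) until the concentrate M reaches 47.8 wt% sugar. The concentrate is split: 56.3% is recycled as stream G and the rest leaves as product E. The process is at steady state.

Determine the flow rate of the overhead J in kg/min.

Overall sugar balance (none leaves overhead): sugar in fresh feed = sugar in product, i.e. 1080×0.043 = (1−0.563)·M·0.478.
M = 46.44/(0.478×0.437) = 222.32 kg/min.
Recycle G = 0.563×222.32 = 125.17 kg/min.
Combined feed R = 1080 + 125.17 = 1205.2 kg/min.
Overhead J = R − M = 1205.2 − 222.32 = 982.85 kg/min.

982.8 kg/min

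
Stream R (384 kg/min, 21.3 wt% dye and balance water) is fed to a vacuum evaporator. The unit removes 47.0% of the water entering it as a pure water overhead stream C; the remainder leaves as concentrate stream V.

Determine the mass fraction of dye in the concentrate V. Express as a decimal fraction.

dye is not removed: 384×0.213 = 81.792 kg/min of dye enters V.
water entering = 384×0.787 = 302.21 kg/min; overhead removed = 0.470×302.21 = 142.04 kg/min.
Concentrate = 384 − 142.04 = 241.96 kg/min.
Mass fraction = 81.792/241.96 = 0.3380.

0.3380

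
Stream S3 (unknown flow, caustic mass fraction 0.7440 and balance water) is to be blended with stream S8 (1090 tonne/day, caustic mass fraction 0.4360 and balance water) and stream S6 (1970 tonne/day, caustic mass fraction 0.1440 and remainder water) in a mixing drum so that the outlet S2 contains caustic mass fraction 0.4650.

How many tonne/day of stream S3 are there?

Let S3 be the unknown flow. Total out = 3060 + S3.
caustic balance: 758.92 + 0.744·S3 = 0.465·(3060 + S3)
(0.744 − 0.465)·S3 = 0.465×3060 − 758.92 = 663.98
S3 = 663.98 / 0.279 = 2379.9 tonne/day

2380 tonne/day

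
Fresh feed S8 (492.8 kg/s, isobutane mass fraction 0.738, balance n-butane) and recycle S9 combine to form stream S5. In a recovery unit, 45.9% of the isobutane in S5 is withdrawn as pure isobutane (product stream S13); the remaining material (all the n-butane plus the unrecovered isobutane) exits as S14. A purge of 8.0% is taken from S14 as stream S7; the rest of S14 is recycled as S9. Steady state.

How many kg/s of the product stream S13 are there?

332.3 kg/s

isobutane in S5: m_A = 492.8×0.738 + (1−0.080)·(1−0.459)·m_A, so m_A = 363.69/0.5023 = 724.07 kg/s.
Product S13 = 0.459×724.07 = 332.35 kg/s.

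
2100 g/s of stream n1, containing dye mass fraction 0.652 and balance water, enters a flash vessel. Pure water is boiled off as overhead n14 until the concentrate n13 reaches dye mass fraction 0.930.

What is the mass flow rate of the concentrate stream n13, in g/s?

1472 g/s

dye is conserved: 2100×0.652 = 1369.2 g/s all reports to the concentrate.
Concentrate = 1369.2/(target fraction) = 1472.3 g/s.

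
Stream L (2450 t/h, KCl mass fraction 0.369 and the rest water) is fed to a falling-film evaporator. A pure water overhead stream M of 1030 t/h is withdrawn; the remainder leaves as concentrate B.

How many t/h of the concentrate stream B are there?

1420 t/h

Concentrate = 2450 − 1030 = 1420 t/h.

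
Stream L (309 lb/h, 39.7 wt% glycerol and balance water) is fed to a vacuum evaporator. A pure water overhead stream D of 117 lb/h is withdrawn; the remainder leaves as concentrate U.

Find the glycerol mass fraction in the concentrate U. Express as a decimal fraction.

0.6389

glycerol is not removed: 309×0.397 = 122.67 lb/h of glycerol enters U.
Concentrate = 309 − 117 = 192 lb/h.
Mass fraction = 122.67/192 = 0.6389.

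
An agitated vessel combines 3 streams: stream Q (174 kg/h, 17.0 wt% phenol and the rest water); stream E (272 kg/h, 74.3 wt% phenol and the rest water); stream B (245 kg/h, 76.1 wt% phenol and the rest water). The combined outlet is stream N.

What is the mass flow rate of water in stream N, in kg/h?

water out = water in = 174×0.830 + 272×0.257 + 245×0.239 = 272.88 kg/h.

272.9 kg/h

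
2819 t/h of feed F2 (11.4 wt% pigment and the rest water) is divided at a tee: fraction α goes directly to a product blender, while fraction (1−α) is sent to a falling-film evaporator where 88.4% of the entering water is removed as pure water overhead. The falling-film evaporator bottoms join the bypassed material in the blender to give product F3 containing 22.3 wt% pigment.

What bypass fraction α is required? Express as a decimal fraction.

All 2819×0.114 = 321.37 t/h of pigment reaches F3, so F3 = 321.37/0.223 = 1441.1 t/h and vapour = 1377.9 t/h.
The evaporator receives (1−α)·2819 of feed at 0.886 water and removes 0.884 of that water:
0.884×0.886×(1−α)×2819 = 1377.9
(1−α) = 1377.9/2207.9 = 0.6241;  α = 0.3759.

0.376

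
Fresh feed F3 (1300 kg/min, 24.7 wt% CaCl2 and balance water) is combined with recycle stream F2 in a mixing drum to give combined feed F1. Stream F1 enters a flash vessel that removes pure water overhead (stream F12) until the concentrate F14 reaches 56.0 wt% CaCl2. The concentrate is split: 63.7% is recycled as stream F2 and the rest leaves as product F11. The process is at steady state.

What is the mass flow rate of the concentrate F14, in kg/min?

1580 kg/min

Overall CaCl2 balance (none leaves overhead): CaCl2 in fresh feed = CaCl2 in product, i.e. 1300×0.247 = (1−0.637)·F14·0.560.
F14 = 321.1/(0.560×0.363) = 1579.6 kg/min.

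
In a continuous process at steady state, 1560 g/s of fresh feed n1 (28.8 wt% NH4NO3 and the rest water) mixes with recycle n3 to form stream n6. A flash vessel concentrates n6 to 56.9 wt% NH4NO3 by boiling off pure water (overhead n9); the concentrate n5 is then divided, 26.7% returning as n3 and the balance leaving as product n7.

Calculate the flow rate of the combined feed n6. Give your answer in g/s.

1848 g/s

Overall NH4NO3 balance (none leaves overhead): NH4NO3 in fresh feed = NH4NO3 in product, i.e. 1560×0.288 = (1−0.267)·n5·0.569.
n5 = 449.28/(0.569×0.733) = 1077.2 g/s.
Recycle n3 = 0.267×1077.2 = 287.62 g/s.
Combined feed n6 = 1560 + 287.62 = 1847.6 g/s.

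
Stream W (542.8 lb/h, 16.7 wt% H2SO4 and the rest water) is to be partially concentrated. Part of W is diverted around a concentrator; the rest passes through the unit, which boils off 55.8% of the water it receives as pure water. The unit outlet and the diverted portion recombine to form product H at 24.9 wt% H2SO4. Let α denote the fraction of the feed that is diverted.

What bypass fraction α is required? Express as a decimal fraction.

All 542.8×0.167 = 90.648 lb/h of H2SO4 reaches H, so H = 90.648/0.249 = 364.05 lb/h and vapour = 178.75 lb/h.
The evaporator receives (1−α)·542.8 of feed at 0.833 water and removes 0.558 of that water:
0.558×0.833×(1−α)×542.8 = 178.75
(1−α) = 178.75/252.3 = 0.7085;  α = 0.2915.

0.292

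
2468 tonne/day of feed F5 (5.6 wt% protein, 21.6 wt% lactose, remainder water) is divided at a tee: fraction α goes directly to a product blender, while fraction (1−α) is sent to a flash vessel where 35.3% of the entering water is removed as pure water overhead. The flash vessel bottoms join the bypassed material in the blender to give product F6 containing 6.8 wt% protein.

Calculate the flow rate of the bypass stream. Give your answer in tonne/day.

773.2 tonne/day

All 2468×0.056 = 138.21 tonne/day of protein reaches F6, so F6 = 138.21/0.068 = 2032.5 tonne/day and vapour = 435.53 tonne/day.
The evaporator receives (1−α)·2468 of feed at 0.728 water and removes 0.353 of that water:
0.353×0.728×(1−α)×2468 = 435.53
(1−α) = 435.53/634.24 = 0.6867;  α = 0.3133.
Bypass flow = 0.3133×2468 = 773.23 tonne/day.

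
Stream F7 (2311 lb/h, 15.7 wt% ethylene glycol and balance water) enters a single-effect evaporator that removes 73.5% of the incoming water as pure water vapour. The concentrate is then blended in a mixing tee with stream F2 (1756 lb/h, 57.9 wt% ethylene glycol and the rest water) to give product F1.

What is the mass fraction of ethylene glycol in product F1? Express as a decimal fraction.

0.524

Vapour removed = 0.735×0.843×2311 = 1431.9 lb/h; concentrate = 879.09 lb/h.
ethylene glycol reaching the mixer = 362.83 (from concentrate) + 1756×0.579 = 1379.6 lb/h.
Product flow = 879.09 + 1756 = 2635.1 lb/h; ethylene glycol fraction = 0.524.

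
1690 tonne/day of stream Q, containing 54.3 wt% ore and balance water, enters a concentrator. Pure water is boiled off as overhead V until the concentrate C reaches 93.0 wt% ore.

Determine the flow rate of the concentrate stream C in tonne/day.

986.7 tonne/day

ore is conserved: 1690×0.543 = 917.67 tonne/day all reports to the concentrate.
Concentrate = 917.67/(target fraction) = 986.74 tonne/day.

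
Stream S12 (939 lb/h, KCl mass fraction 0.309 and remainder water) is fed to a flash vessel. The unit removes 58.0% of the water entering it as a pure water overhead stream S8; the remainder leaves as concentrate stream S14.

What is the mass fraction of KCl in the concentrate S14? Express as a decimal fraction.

0.516

KCl is not removed: 939×0.309 = 290.15 lb/h of KCl enters S14.
water entering = 939×0.691 = 648.85 lb/h; overhead removed = 0.580×648.85 = 376.33 lb/h.
Concentrate = 939 − 376.33 = 562.67 lb/h.
Mass fraction = 290.15/562.67 = 0.516.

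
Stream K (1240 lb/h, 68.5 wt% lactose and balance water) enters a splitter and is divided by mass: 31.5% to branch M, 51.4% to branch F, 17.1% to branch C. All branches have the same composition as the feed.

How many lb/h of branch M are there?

Branch M flow = 0.315×1240 = 390.6 lb/h.

390.6 lb/h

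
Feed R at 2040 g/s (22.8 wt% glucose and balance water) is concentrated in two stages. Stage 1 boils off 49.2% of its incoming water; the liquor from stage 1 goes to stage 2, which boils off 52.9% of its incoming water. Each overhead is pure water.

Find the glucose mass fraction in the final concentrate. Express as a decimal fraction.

0.5524

water in feed = 2040×0.772 = 1574.9 g/s.
After stage 1: water left = (1−0.492)×1574.9 = 800.04; stream total = 1265.2 g/s.
After stage 2: water left = (1−0.529)×800.04 = 376.82; final concentrate = 841.94 g/s.
glucose fraction = 465.12/841.94 = 0.5524.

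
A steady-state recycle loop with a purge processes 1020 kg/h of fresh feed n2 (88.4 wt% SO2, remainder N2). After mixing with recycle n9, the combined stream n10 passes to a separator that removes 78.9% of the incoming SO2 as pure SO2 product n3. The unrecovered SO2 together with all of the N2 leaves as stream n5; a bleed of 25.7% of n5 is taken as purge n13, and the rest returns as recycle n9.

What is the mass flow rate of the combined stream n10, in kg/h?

N2 enters only via n2 and leaves only via the purge: 1020×0.116 = 0.257×(N2 in n5), and the separator passes all N2, so N2 in n10 = N2 in n5 = 460.39 kg/h.
SO2 in n10: m_A = 1020×0.884 + (1−0.257)·(1−0.789)·m_A, so m_A = 901.68/0.8432 = 1069.3 kg/h.
n10 = 1069.3 + 460.39 = 1529.7 kg/h.

1530 kg/h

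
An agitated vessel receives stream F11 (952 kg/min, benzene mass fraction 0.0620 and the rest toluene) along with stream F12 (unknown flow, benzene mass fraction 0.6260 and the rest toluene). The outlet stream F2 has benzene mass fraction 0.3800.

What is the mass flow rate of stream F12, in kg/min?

Let F12 be the unknown flow. Total out = 952 + F12.
benzene balance: 59.024 + 0.626·F12 = 0.380·(952 + F12)
(0.626 − 0.380)·F12 = 0.380×952 − 59.024 = 302.74
F12 = 302.74 / 0.246 = 1230.6 kg/min

1231 kg/min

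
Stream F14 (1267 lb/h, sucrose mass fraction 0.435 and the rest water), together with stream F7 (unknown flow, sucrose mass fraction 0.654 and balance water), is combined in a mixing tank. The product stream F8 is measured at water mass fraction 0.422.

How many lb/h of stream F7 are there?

2384 lb/h

Let F7 be the unknown flow. Total out = 1267 + F7.
water balance: 715.85 + 0.346·F7 = 0.422·(1267 + F7)
(0.346 − 0.422)·F7 = 0.422×1267 − 715.85 = -181.18
F7 = -181.18 / -0.076 = 2384 lb/h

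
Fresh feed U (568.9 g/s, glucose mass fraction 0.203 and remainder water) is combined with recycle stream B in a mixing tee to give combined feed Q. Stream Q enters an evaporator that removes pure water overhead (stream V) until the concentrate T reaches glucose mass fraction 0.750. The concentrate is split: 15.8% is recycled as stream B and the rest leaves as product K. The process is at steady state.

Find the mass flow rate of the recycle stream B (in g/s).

Overall glucose balance (none leaves overhead): glucose in fresh feed = glucose in product, i.e. 568.9×0.203 = (1−0.158)·T·0.750.
T = 115.49/(0.750×0.842) = 182.88 g/s.
Recycle B = 0.158×182.88 = 28.895 g/s.

28.89 g/s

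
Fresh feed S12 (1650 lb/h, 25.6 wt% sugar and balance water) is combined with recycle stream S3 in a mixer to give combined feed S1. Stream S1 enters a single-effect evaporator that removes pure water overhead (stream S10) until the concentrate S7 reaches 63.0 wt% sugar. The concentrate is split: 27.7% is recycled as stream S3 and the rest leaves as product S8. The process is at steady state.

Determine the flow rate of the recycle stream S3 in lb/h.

256.9 lb/h

Overall sugar balance (none leaves overhead): sugar in fresh feed = sugar in product, i.e. 1650×0.256 = (1−0.277)·S7·0.630.
S7 = 422.4/(0.630×0.723) = 927.35 lb/h.
Recycle S3 = 0.277×927.35 = 256.88 lb/h.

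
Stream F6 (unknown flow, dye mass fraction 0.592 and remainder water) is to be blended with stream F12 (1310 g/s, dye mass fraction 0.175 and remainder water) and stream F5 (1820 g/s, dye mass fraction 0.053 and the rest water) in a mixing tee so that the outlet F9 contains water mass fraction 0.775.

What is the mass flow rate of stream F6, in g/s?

Let F6 be the unknown flow. Total out = 3130 + F6.
water balance: 2804.3 + 0.408·F6 = 0.775·(3130 + F6)
(0.408 − 0.775)·F6 = 0.775×3130 − 2804.3 = -378.54
F6 = -378.54 / -0.367 = 1031.4 g/s

1031 g/s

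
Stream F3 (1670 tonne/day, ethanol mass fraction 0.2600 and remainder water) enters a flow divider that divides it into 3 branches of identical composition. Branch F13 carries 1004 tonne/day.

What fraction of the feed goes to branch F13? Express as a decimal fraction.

0.601

Fraction to F13 = 1004/1670 = 0.6012.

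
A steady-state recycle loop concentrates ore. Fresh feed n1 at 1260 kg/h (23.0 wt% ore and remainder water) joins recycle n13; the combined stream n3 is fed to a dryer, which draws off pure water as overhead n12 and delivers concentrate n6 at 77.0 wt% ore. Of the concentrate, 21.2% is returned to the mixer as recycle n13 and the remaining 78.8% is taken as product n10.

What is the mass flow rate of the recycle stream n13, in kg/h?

101.3 kg/h

Overall ore balance (none leaves overhead): ore in fresh feed = ore in product, i.e. 1260×0.230 = (1−0.212)·n6·0.770.
n6 = 289.8/(0.770×0.788) = 477.62 kg/h.
Recycle n13 = 0.212×477.62 = 101.26 kg/h.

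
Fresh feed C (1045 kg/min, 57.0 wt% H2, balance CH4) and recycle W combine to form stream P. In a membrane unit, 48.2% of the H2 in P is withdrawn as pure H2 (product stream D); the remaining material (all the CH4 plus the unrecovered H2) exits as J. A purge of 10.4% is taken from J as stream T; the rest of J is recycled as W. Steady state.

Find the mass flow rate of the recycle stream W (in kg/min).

CH4 enters only via C and leaves only via the purge: 1045×0.430 = 0.104×(CH4 in J), and the membrane unit passes all CH4, so CH4 in P = CH4 in J = 4320.7 kg/min.
H2 in P: m_A = 1045×0.570 + (1−0.104)·(1−0.482)·m_A, so m_A = 595.65/0.5359 = 1111.6 kg/min.
J = (1−0.482)×1111.6 + 4320.7 = 4896.5 kg/min.
Recycle W = (1−0.104)×4896.5 = 4387.2 kg/min.

4387 kg/min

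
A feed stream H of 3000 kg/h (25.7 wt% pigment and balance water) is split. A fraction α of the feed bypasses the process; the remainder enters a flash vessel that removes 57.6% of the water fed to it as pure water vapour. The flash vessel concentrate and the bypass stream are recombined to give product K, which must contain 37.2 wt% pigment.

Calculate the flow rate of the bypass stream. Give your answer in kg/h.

All 3000×0.257 = 771 kg/h of pigment reaches K, so K = 771/0.372 = 2072.6 kg/h and vapour = 927.42 kg/h.
The evaporator receives (1−α)·3000 of feed at 0.743 water and removes 0.576 of that water:
0.576×0.743×(1−α)×3000 = 927.42
(1−α) = 927.42/1283.9 = 0.7223;  α = 0.2777.
Bypass flow = 0.2777×3000 = 832.97 kg/h.

833 kg/h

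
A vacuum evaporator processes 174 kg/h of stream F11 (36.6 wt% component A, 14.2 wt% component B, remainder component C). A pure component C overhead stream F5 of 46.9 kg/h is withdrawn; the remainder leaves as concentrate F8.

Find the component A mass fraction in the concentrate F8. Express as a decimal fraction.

0.5011

component A is not removed: 174×0.366 = 63.684 kg/h of component A enters F8.
Concentrate = 174 − 46.9 = 127.1 kg/h.
Mass fraction = 63.684/127.1 = 0.5011.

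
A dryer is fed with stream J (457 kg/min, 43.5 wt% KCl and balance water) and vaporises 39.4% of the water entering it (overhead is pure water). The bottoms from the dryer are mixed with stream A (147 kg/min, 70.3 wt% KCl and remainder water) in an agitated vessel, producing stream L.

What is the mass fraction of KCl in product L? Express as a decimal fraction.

Vapour removed = 0.394×0.565×457 = 101.73 kg/min; concentrate = 355.27 kg/min.
KCl reaching the mixer = 198.79 (from concentrate) + 147×0.703 = 302.14 kg/min.
Product flow = 355.27 + 147 = 502.27 kg/min; KCl fraction = 0.602.

0.602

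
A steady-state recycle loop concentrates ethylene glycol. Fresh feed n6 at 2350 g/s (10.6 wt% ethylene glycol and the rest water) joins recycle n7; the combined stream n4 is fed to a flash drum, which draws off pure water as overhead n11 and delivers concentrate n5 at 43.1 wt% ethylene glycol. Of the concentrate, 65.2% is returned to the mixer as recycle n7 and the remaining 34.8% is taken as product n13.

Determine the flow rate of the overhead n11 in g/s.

1772 g/s

Overall ethylene glycol balance (none leaves overhead): ethylene glycol in fresh feed = ethylene glycol in product, i.e. 2350×0.106 = (1−0.652)·n5·0.431.
n5 = 249.1/(0.431×0.348) = 1660.8 g/s.
Recycle n7 = 0.652×1660.8 = 1082.8 g/s.
Combined feed n4 = 2350 + 1082.8 = 3432.8 g/s.
Overhead n11 = n4 − n5 = 3432.8 − 1660.8 = 1772 g/s.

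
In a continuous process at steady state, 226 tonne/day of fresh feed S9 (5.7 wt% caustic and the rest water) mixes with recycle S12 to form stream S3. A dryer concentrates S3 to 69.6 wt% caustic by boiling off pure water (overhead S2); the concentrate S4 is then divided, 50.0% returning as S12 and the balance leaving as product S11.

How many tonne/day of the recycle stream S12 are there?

18.51 tonne/day

Overall caustic balance (none leaves overhead): caustic in fresh feed = caustic in product, i.e. 226×0.057 = (1−0.500)·S4·0.696.
S4 = 12.882/(0.696×0.500) = 37.017 tonne/day.
Recycle S12 = 0.500×37.017 = 18.509 tonne/day.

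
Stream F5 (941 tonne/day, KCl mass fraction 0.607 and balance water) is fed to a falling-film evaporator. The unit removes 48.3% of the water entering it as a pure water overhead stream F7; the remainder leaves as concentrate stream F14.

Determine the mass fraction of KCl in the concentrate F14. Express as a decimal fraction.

KCl is not removed: 941×0.607 = 571.19 tonne/day of KCl enters F14.
water entering = 941×0.393 = 369.81 tonne/day; overhead removed = 0.483×369.81 = 178.62 tonne/day.
Concentrate = 941 − 178.62 = 762.38 tonne/day.
Mass fraction = 571.19/762.38 = 0.749.

0.749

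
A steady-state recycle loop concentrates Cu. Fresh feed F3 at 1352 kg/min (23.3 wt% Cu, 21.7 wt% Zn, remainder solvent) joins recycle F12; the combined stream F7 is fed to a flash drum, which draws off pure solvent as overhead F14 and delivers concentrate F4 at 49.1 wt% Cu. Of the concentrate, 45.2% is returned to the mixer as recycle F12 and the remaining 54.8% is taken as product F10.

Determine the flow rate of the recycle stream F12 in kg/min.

Overall Cu balance (none leaves overhead): Cu in fresh feed = Cu in product, i.e. 1352×0.233 = (1−0.452)·F4·0.491.
F4 = 315.02/(0.491×0.548) = 1170.8 kg/min.
Recycle F12 = 0.452×1170.8 = 529.19 kg/min.

529.2 kg/min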